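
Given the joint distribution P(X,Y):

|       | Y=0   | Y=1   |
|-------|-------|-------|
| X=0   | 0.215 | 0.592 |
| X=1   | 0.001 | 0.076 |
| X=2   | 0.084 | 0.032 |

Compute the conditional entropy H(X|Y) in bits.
0.7948 bits

H(X|Y) = H(X,Y) - H(Y)

H(X,Y) = -Σ_{x,y} P(x,y) log₂ P(x,y). Per-cell terms -P(x,y)·log₂P(x,y):
  X=0: 0.47678, 0.44775
  X=1: 0.00997, 0.28256
  X=2: 0.30017, 0.15891
Sum of the 6 terms: H(X,Y) = 1.6761 bits

Marginal of Y (column sums):
  P(Y=0) = 0.215 + 0.001 + 0.084 = 0.300
  P(Y=1) = 0.592 + 0.076 + 0.032 = 0.700
H(Y) = -[0.300·log₂(0.300) + 0.700·log₂(0.700)]
  = 0.52109 + 0.36020 = 0.8813 bits

H(X|Y) = H(X,Y) - H(Y) = 1.6761 - 0.8813 = 0.7948 bits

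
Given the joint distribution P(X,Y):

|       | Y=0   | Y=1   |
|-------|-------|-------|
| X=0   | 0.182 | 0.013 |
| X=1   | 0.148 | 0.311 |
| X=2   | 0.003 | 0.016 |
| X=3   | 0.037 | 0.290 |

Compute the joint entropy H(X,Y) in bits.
2.2753 bits

H(X,Y) = -Σ_{x,y} P(x,y) log₂ P(x,y). Per-cell terms -P(x,y)·log₂P(x,y):
  X=0: 0.447354, 0.081449
  X=1: 0.407937, 0.524039
  X=2: 0.025142, 0.095453
  X=3: 0.175984, 0.517904
Sum of the 8 terms: H(X,Y) = 2.2753 bits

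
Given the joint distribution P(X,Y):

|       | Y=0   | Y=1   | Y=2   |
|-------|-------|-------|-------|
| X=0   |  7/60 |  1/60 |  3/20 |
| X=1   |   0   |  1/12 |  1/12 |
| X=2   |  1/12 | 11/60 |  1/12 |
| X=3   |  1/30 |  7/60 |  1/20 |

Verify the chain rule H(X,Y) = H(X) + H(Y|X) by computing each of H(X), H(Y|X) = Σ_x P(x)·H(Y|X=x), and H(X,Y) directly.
H(X) = 1.9408 bits, H(Y|X) = 1.3147 bits, H(X,Y) = 3.2556 bits

Marginal of X (row sums):
  P(X=0) = 7/60 + 1/60 + 3/20 = 17/60
  P(X=1) = 0 + 1/12 + 1/12 = 1/6
  P(X=2) = 1/12 + 11/60 + 1/12 = 7/20
  P(X=3) = 1/30 + 7/60 + 1/20 = 1/5
H(X) = -[(17/60)·log₂(17/60) + (1/6)·log₂(1/6) + (7/20)·log₂(7/20) + (1/5)·log₂(1/5)]
  = 0.51550 + 0.43083 + 0.53010 + 0.46439 = 1.9408 bits

H(Y|X) = Σ_x P(x)·H(Y|X=x):
  X=0: P(X=0) = 17/60, P(Y|X=0) = (7/17, 1/17, 9/17) → H(Y|X=0) = 1.25330
  X=1: P(X=1) = 1/6, P(Y|X=1) = (0, 1/2, 1/2) → H(Y|X=1) = 1.00000
  X=2: P(X=2) = 7/20, P(Y|X=2) = (5/21, 11/21, 5/21) → H(Y|X=2) = 1.47455
  X=3: P(X=3) = 1/5, P(Y|X=3) = (1/6, 7/12, 1/4) → H(Y|X=3) = 1.38443
H(Y|X) = (17/60)·1.25330 + (1/6)·1.00000 + (7/20)·1.47455 + (1/5)·1.38443 = 1.3147 bits

H(X,Y) = -Σ_{x,y} P(x,y) log₂ P(x,y). Per-cell terms -P(x,y)·log₂P(x,y):
  X=0: 0.36161, 0.09845, 0.41054
  X=1: 0.00000, 0.29875, 0.29875
  X=2: 0.29875, 0.44870, 0.29875
  X=3: 0.16356, 0.36161, 0.21610
  (cells with P = 0 contribute 0)
Sum of the 12 terms: H(X,Y) = 3.2556 bits

Chain rule check:
  H(X) + H(Y|X) = 1.9408 + 1.3147 = 3.2555 bits
  H(X,Y) = 3.2556 bits
✓ Chain rule verified (Δ = 0.0001 is 4-dp rounding noise: each of the three values was rounded independently).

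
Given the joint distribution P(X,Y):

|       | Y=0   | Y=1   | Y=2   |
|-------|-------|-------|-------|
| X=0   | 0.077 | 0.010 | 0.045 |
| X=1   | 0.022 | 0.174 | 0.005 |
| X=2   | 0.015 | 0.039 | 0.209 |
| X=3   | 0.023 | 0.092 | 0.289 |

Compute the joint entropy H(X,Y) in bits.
2.8558 bits

H(X,Y) = -Σ_{x,y} P(x,y) log₂ P(x,y). Per-cell terms -P(x,y)·log₂P(x,y):
  X=0: 0.284823, 0.066439, 0.201327
  X=1: 0.121140, 0.438974, 0.038219
  X=2: 0.090883, 0.182535, 0.472011
  X=3: 0.125171, 0.316684, 0.517558
Sum of the 12 terms: H(X,Y) = 2.8558 bits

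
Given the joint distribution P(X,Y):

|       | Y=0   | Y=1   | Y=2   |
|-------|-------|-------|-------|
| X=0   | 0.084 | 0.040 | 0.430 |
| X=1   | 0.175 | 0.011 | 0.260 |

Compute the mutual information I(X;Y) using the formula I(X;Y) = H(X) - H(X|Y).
0.0583 bits

I(X;Y) = H(X) - H(X|Y)

Marginal of X (row sums):
  P(X=0) = 0.084 + 0.040 + 0.430 = 0.554
  P(X=1) = 0.175 + 0.011 + 0.260 = 0.446
H(X) = -[0.554·log₂(0.554) + 0.446·log₂(0.446)]
  = 0.47203 + 0.51954 = 0.9916 bits

Marginal of Y (column sums):
  P(Y=0) = 0.084 + 0.175 = 0.259
  P(Y=1) = 0.040 + 0.011 = 0.051
  P(Y=2) = 0.430 + 0.260 = 0.690
H(X|Y) = Σ_y P(y)·H(X|Y=y):
  Y=0: P(Y=0) = 0.259, P(X|Y=0) = (12/37, 25/37) → H(X|Y=0) = 0.90902
  Y=1: P(Y=1) = 0.051, P(X|Y=1) = (40/51, 11/51) → H(X|Y=1) = 0.75221
  Y=2: P(Y=2) = 0.690, P(X|Y=2) = (43/69, 26/69) → H(X|Y=2) = 0.95576
H(X|Y) = 0.259·0.90902 + 0.051·0.75221 + 0.690·0.95576 = 0.9333 bits

I(X;Y) = H(X) - H(X|Y) = 0.9916 - 0.9333 = 0.0583 bits

Cross-check via I(X;Y) = H(X) + H(Y) - H(X,Y): computing H(Y) from the column sums and H(X,Y) from the 6 cells in the same way gives H(Y) = 1.0931 bits and H(X,Y) = 2.0264 bits, so
I(X;Y) = 0.9916 + 1.0931 - 2.0264 = 0.0583 bits ✓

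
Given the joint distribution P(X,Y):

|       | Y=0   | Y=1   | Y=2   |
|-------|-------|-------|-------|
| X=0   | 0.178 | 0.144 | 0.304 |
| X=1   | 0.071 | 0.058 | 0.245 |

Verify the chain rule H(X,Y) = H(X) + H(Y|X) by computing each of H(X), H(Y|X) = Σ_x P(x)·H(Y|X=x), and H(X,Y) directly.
H(X) = 0.9537 bits, H(Y|X) = 1.4207 bits, H(X,Y) = 2.3744 bits

Marginal of X (row sums):
  P(X=0) = 0.178 + 0.144 + 0.304 = 0.626
  P(X=1) = 0.071 + 0.058 + 0.245 = 0.374
H(X) = -[0.626·log₂(0.626) + 0.374·log₂(0.374)]
  = 0.42303 + 0.53066 = 0.9537 bits

H(Y|X) = Σ_x P(x)·H(Y|X=x):
  X=0: P(X=0) = 0.626, P(Y|X=0) = (89/313, 72/313, 152/313) → H(Y|X=0) = 1.50964
  X=1: P(X=1) = 0.374, P(Y|X=1) = (71/374, 29/187, 245/374) → H(Y|X=1) = 1.27184
H(Y|X) = 0.626·1.50964 + 0.374·1.27184 = 1.4207 bits

H(X,Y) = -Σ_{x,y} P(x,y) log₂ P(x,y). Per-cell terms -P(x,y)·log₂P(x,y):
  X=0: 0.44323, 0.40260, 0.52223
  X=1: 0.27094, 0.23825, 0.49714
Sum of the 6 terms: H(X,Y) = 2.3744 bits

Chain rule check:
  H(X) + H(Y|X) = 0.9537 + 1.4207 = 2.3744 bits
  H(X,Y) = 2.3744 bits
✓ Chain rule verified.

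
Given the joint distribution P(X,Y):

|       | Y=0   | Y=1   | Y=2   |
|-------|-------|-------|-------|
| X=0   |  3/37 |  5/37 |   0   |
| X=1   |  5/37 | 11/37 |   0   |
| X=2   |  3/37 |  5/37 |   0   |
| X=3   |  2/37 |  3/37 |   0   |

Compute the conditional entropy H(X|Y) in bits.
1.8648 bits

H(X|Y) = H(X,Y) - H(Y)

H(X,Y) = -Σ_{x,y} P(x,y) log₂ P(x,y). Per-cell terms -P(x,y)·log₂P(x,y):
  X=0: 0.2939, 0.3902, 0.0000
  X=1: 0.3902, 0.5203, 0.0000
  X=2: 0.2939, 0.3902, 0.0000
  X=3: 0.2275, 0.2939, 0.0000
  (cells with P = 0 contribute 0)
Sum of the 12 terms: H(X,Y) = 2.8001 bits

Marginal of Y (column sums):
  P(Y=0) = 3/37 + 5/37 + 3/37 + 2/37 = 13/37
  P(Y=1) = 5/37 + 11/37 + 5/37 + 3/37 = 24/37
  P(Y=2) = 0 + 0 + 0 + 0 = 0
H(Y) = -[(13/37)·log₂(13/37) + (24/37)·log₂(24/37)]   (outcomes with P = 0 contribute 0)
  = 0.5302 + 0.4051 = 0.9353 bits

H(X|Y) = H(X,Y) - H(Y) = 2.8001 - 0.9353 = 1.8648 bits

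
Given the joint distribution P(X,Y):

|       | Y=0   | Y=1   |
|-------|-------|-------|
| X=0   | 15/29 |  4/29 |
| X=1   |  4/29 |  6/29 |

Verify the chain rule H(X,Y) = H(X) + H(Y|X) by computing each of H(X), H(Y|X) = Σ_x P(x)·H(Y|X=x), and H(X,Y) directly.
H(X) = 0.9294 bits, H(Y|X) = 0.8213 bits, H(X,Y) = 1.7506 bits

Marginal of X (row sums):
  P(X=0) = 15/29 + 4/29 = 19/29
  P(X=1) = 4/29 + 6/29 = 10/29
H(X) = -[(19/29)·log₂(19/29) + (10/29)·log₂(10/29)]
  = 0.3997 + 0.5297 = 0.9294 bits

H(Y|X) = Σ_x P(x)·H(Y|X=x):
  X=0: P(X=0) = 19/29, P(Y|X=0) = (15/19, 4/19) → H(Y|X=0) = 0.7425
  X=1: P(X=1) = 10/29, P(Y|X=1) = (2/5, 3/5) → H(Y|X=1) = 0.9710
H(Y|X) = (19/29)·0.7425 + (10/29)·0.9710 = 0.8213 bits

H(X,Y) = -Σ_{x,y} P(x,y) log₂ P(x,y). Per-cell terms -P(x,y)·log₂P(x,y):
  X=0: 0.4919, 0.3942
  X=1: 0.3942, 0.4703
Sum of the 4 terms: H(X,Y) = 1.7506 bits

Chain rule check:
  H(X) + H(Y|X) = 0.9294 + 0.8213 = 1.7507 bits
  H(X,Y) = 1.7506 bits
✓ Chain rule verified (Δ = 0.0001 is 4-dp rounding noise: each of the three values was rounded independently).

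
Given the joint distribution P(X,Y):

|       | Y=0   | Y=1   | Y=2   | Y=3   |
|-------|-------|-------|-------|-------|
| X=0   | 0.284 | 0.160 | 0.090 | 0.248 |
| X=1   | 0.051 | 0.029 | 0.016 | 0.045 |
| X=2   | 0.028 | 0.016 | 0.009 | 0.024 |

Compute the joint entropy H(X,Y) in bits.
2.8444 bits

H(X,Y) = -Σ_{x,y} P(x,y) log₂ P(x,y). Per-cell terms -P(x,y)·log₂P(x,y):
  X=0: 0.515755, 0.423017, 0.312654, 0.498874
  X=1: 0.218961, 0.148126, 0.095453, 0.201327
  X=2: 0.144436, 0.095453, 0.061163, 0.129140
Sum of the 12 terms: H(X,Y) = 2.8444 bits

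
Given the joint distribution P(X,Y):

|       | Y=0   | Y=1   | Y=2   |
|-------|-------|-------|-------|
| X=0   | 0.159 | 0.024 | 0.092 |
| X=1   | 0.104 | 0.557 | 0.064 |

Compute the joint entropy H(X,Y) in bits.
1.9313 bits

H(X,Y) = -Σ_{x,y} P(x,y) log₂ P(x,y). Per-cell terms -P(x,y)·log₂P(x,y):
  X=0: 0.42181, 0.12914, 0.31668
  X=1: 0.33960, 0.47025, 0.25381
Sum of the 6 terms: H(X,Y) = 1.9313 bits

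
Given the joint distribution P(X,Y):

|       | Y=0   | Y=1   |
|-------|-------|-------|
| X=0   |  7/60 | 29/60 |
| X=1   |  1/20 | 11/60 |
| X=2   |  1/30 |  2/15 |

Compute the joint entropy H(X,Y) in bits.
2.0845 bits

H(X,Y) = -Σ_{x,y} P(x,y) log₂ P(x,y). Per-cell terms -P(x,y)·log₂P(x,y):
  X=0: 0.36161, 0.50697
  X=1: 0.21610, 0.44870
  X=2: 0.16356, 0.38759
Sum of the 6 terms: H(X,Y) = 2.0845 bits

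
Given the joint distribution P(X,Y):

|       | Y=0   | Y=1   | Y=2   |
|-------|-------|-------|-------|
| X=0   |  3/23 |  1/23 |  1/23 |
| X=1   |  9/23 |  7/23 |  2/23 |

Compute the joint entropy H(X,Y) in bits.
2.1351 bits

H(X,Y) = -Σ_{x,y} P(x,y) log₂ P(x,y). Per-cell terms -P(x,y)·log₂P(x,y):
  X=0: 0.3833, 0.1967, 0.1967
  X=1: 0.5297, 0.5223, 0.3064
Sum of the 6 terms: H(X,Y) = 2.1351 bits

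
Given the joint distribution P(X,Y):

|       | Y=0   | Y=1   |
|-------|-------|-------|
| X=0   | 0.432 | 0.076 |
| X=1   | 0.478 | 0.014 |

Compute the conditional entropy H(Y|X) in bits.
0.4011 bits

H(Y|X) = H(X,Y) - H(X)

H(X,Y) = -Σ_{x,y} P(x,y) log₂ P(x,y). Per-cell terms -P(x,y)·log₂P(x,y):
  X=0: 0.5231, 0.2826
  X=1: 0.5090, 0.0862
Sum of the 4 terms: H(X,Y) = 1.4009 bits

Marginal of X (row sums):
  P(X=0) = 0.432 + 0.076 = 0.508
  P(X=1) = 0.478 + 0.014 = 0.492
H(X) = -[0.508·log₂(0.508) + 0.492·log₂(0.492)]
  = 0.4964 + 0.5034 = 0.9998 bits

H(Y|X) = H(X,Y) - H(X) = 1.4009 - 0.9998 = 0.4011 bits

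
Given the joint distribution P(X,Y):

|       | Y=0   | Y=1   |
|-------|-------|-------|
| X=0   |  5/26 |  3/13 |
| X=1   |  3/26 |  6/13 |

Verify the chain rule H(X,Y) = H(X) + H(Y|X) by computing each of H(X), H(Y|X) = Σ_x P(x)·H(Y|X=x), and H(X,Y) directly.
H(X) = 0.9829 bits, H(Y|X) = 0.8370 bits, H(X,Y) = 1.8199 bits

Marginal of X (row sums):
  P(X=0) = 5/26 + 3/13 = 11/26
  P(X=1) = 3/26 + 6/13 = 15/26
H(X) = -[(11/26)·log₂(11/26) + (15/26)·log₂(15/26)]
  = 0.52504 + 0.45782 = 0.9829 bits

H(Y|X) = Σ_x P(x)·H(Y|X=x):
  X=0: P(X=0) = 11/26, P(Y|X=0) = (5/11, 6/11) → H(Y|X=0) = 0.99403
  X=1: P(X=1) = 15/26, P(Y|X=1) = (1/5, 4/5) → H(Y|X=1) = 0.72193
H(Y|X) = (11/26)·0.99403 + (15/26)·0.72193 = 0.8370 bits

H(X,Y) = -Σ_{x,y} P(x,y) log₂ P(x,y). Per-cell terms -P(x,y)·log₂P(x,y):
  X=0: 0.45741, 0.48819
  X=1: 0.35948, 0.51484
Sum of the 4 terms: H(X,Y) = 1.8199 bits

Chain rule check:
  H(X) + H(Y|X) = 0.9829 + 0.8370 = 1.8199 bits
  H(X,Y) = 1.8199 bits
✓ Chain rule verified.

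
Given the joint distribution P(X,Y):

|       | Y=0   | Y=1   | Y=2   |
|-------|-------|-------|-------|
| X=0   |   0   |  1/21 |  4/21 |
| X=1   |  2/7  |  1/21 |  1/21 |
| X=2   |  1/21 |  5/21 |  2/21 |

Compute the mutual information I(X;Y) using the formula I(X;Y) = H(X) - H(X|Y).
0.5140 bits

I(X;Y) = H(X) - H(X|Y)

Marginal of X (row sums):
  P(X=0) = 0 + 1/21 + 4/21 = 5/21
  P(X=1) = 2/7 + 1/21 + 1/21 = 8/21
  P(X=2) = 1/21 + 5/21 + 2/21 = 8/21
H(X) = -[(5/21)·log₂(5/21) + (8/21)·log₂(8/21) + (8/21)·log₂(8/21)]
  = 0.492950 + 0.530407 + 0.530407 = 1.55376 bits

Marginal of Y (column sums):
  P(Y=0) = 0 + 2/7 + 1/21 = 1/3
  P(Y=1) = 1/21 + 1/21 + 5/21 = 1/3
  P(Y=2) = 4/21 + 1/21 + 2/21 = 1/3
H(X|Y) = Σ_y P(y)·H(X|Y=y):
  Y=0: P(Y=0) = 1/3, P(X|Y=0) = (0, 6/7, 1/7) → H(X|Y=0) = 0.591673
  Y=1: P(Y=1) = 1/3, P(X|Y=1) = (1/7, 1/7, 5/7) → H(X|Y=1) = 1.148835
  Y=2: P(Y=2) = 1/3, P(X|Y=2) = (4/7, 1/7, 2/7) → H(X|Y=2) = 1.378783
H(X|Y) = (1/3)·0.591673 + (1/3)·1.148835 + (1/3)·1.378783 = 1.03976 bits

I(X;Y) = H(X) - H(X|Y) = 1.55376 - 1.03976 = 0.5140 bits

Cross-check via I(X;Y) = H(X) + H(Y) - H(X,Y): computing H(Y) from the column sums and H(X,Y) from the 9 cells in the same way gives H(Y) = 1.58496 bits and H(X,Y) = 2.62473 bits, so
I(X;Y) = 1.55376 + 1.58496 - 2.62473 = 0.5140 bits ✓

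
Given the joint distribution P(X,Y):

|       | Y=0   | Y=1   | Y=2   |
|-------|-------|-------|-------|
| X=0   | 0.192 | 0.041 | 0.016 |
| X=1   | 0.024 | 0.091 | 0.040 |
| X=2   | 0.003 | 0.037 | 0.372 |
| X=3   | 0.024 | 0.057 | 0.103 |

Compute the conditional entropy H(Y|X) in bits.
0.9126 bits

H(Y|X) = H(X,Y) - H(X)

H(X,Y) = -Σ_{x,y} P(x,y) log₂ P(x,y). Per-cell terms -P(x,y)·log₂P(x,y):
  X=0: 0.4571, 0.1889, 0.0955
  X=1: 0.1291, 0.3147, 0.1858
  X=2: 0.0251, 0.1760, 0.5307
  X=3: 0.1291, 0.2356, 0.3378
Sum of the 12 terms: H(X,Y) = 2.8054 bits

Marginal of X (row sums):
  P(X=0) = 0.192 + 0.041 + 0.016 = 0.249
  P(X=1) = 0.024 + 0.091 + 0.040 = 0.155
  P(X=2) = 0.003 + 0.037 + 0.372 = 0.412
  P(X=3) = 0.024 + 0.057 + 0.103 = 0.184
H(X) = -[0.249·log₂(0.249) + 0.155·log₂(0.155) + 0.412·log₂(0.412) + 0.184·log₂(0.184)]
  = 0.4994 + 0.4169 + 0.5271 + 0.4494 = 1.8928 bits

H(Y|X) = H(X,Y) - H(X) = 2.8054 - 1.8928 = 0.9126 bits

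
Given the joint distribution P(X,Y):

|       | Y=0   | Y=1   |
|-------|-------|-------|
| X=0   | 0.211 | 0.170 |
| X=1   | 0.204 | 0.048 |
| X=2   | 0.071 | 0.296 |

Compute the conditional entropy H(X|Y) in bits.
1.3777 bits

H(X|Y) = H(X,Y) - H(Y)

H(X,Y) = -Σ_{x,y} P(x,y) log₂ P(x,y). Per-cell terms -P(x,y)·log₂P(x,y):
  X=0: 0.473629, 0.434587
  X=1: 0.467845, 0.210279
  X=2: 0.270939, 0.519874
Sum of the 6 terms: H(X,Y) = 2.37715 bits

Marginal of Y (column sums):
  P(Y=0) = 0.211 + 0.204 + 0.071 = 0.486
  P(Y=1) = 0.170 + 0.048 + 0.296 = 0.514
H(Y) = -[0.486·log₂(0.486) + 0.514·log₂(0.514)]
  = 0.505912 + 0.493522 = 0.99943 bits

H(X|Y) = H(X,Y) - H(Y) = 2.37715 - 0.99943 = 1.3777 bits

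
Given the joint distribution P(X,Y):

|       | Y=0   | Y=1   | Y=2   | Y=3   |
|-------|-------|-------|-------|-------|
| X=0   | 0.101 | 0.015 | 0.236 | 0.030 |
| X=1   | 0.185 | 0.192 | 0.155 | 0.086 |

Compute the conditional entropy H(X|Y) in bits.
0.8200 bits

H(X|Y) = H(X,Y) - H(Y)

H(X,Y) = -Σ_{x,y} P(x,y) log₂ P(x,y). Per-cell terms -P(x,y)·log₂P(x,y):
  X=0: 0.33406, 0.09088, 0.49162, 0.15177
  X=1: 0.45036, 0.45712, 0.41690, 0.30440
Sum of the 8 terms: H(X,Y) = 2.6971 bits

Marginal of Y (column sums):
  P(Y=0) = 0.101 + 0.185 = 0.286
  P(Y=1) = 0.015 + 0.192 = 0.207
  P(Y=2) = 0.236 + 0.155 = 0.391
  P(Y=3) = 0.030 + 0.086 = 0.116
H(Y) = -[0.286·log₂(0.286) + 0.207·log₂(0.207) + 0.391·log₂(0.391) + 0.116·log₂(0.116)]
  = 0.51649 + 0.47037 + 0.52971 + 0.36051 = 1.8771 bits

H(X|Y) = H(X,Y) - H(Y) = 2.6971 - 1.8771 = 0.8200 bits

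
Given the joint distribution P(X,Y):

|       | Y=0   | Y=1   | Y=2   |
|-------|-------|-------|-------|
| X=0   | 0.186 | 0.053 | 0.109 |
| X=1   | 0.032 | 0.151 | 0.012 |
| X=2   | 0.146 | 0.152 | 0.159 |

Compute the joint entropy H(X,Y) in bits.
2.9120 bits

H(X,Y) = -Σ_{x,y} P(x,y) log₂ P(x,y). Per-cell terms -P(x,y)·log₂P(x,y):
  X=0: 0.4514, 0.2246, 0.3485
  X=1: 0.1589, 0.4118, 0.0766
  X=2: 0.4053, 0.4131, 0.4218
Sum of the 9 terms: H(X,Y) = 2.9120 bits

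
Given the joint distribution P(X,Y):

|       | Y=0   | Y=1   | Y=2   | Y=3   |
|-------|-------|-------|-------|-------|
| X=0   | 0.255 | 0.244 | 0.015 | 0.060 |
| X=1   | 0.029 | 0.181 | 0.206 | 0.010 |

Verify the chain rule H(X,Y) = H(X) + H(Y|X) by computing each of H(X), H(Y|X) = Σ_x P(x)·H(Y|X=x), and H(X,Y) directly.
H(X) = 0.9841 bits, H(Y|X) = 1.4800 bits, H(X,Y) = 2.4641 bits

Marginal of X (row sums):
  P(X=0) = 0.255 + 0.244 + 0.015 + 0.060 = 0.574
  P(X=1) = 0.029 + 0.181 + 0.206 + 0.010 = 0.426
H(X) = -[0.574·log₂(0.574) + 0.426·log₂(0.426)]
  = 0.45970 + 0.52444 = 0.9841 bits

H(Y|X) = Σ_x P(x)·H(Y|X=x):
  X=0: P(X=0) = 0.574, P(Y|X=0) = (255/574, 122/287, 15/574, 30/287) → H(Y|X=0) = 1.52261
  X=1: P(X=1) = 0.426, P(Y|X=1) = (29/426, 181/426, 103/213, 5/213) → H(Y|X=1) = 1.42252
H(Y|X) = 0.574·1.52261 + 0.426·1.42252 = 1.4800 bits

H(X,Y) = -Σ_{x,y} P(x,y) log₂ P(x,y). Per-cell terms -P(x,y)·log₂P(x,y):
  X=0: 0.50271, 0.49655, 0.09088, 0.24353
  X=1: 0.14813, 0.44633, 0.46953, 0.06644
Sum of the 8 terms: H(X,Y) = 2.4641 bits

Chain rule check:
  H(X) + H(Y|X) = 0.9841 + 1.4800 = 2.4641 bits
  H(X,Y) = 2.4641 bits
✓ Chain rule verified.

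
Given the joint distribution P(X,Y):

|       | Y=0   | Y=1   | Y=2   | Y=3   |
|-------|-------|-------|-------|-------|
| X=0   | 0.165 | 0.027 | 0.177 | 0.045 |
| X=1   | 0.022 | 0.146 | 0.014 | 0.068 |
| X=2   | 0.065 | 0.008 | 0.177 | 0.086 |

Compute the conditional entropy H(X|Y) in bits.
1.2064 bits

H(X|Y) = H(X,Y) - H(Y)

H(X,Y) = -Σ_{x,y} P(x,y) log₂ P(x,y). Per-cell terms -P(x,y)·log₂P(x,y):
  X=0: 0.42891, 0.14069, 0.44218, 0.20133
  X=1: 0.12114, 0.40529, 0.08622, 0.26373
  X=2: 0.25632, 0.05573, 0.44218, 0.30440
Sum of the 12 terms: H(X,Y) = 3.1481 bits

Marginal of Y (column sums):
  P(Y=0) = 0.165 + 0.022 + 0.065 = 0.252
  P(Y=1) = 0.027 + 0.146 + 0.008 = 0.181
  P(Y=2) = 0.177 + 0.014 + 0.177 = 0.368
  P(Y=3) = 0.045 + 0.068 + 0.086 = 0.199
H(Y) = -[0.252·log₂(0.252) + 0.181·log₂(0.181) + 0.368·log₂(0.368) + 0.199·log₂(0.199)]
  = 0.50110 + 0.44633 + 0.53074 + 0.46350 = 1.9417 bits

H(X|Y) = H(X,Y) - H(Y) = 3.1481 - 1.9417 = 1.2064 bits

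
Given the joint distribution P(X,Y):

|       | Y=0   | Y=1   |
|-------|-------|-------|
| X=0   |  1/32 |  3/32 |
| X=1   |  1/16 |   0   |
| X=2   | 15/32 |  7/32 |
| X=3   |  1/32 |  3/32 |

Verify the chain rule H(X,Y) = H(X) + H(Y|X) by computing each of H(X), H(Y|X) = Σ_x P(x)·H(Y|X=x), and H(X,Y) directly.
H(X) = 1.3716 bits, H(Y|X) = 0.8232 bits, H(X,Y) = 2.1949 bits

Marginal of X (row sums):
  P(X=0) = 1/32 + 3/32 = 1/8
  P(X=1) = 1/16 + 0 = 1/16
  P(X=2) = 15/32 + 7/32 = 11/16
  P(X=3) = 1/32 + 3/32 = 1/8
H(X) = -[(1/8)·log₂(1/8) + (1/16)·log₂(1/16) + (11/16)·log₂(11/16) + (1/8)·log₂(1/8)]
  = 0.37500 + 0.25000 + 0.37164 + 0.37500 = 1.3716 bits

H(Y|X) = Σ_x P(x)·H(Y|X=x):
  X=0: P(X=0) = 1/8, P(Y|X=0) = (1/4, 3/4) → H(Y|X=0) = 0.81128
  X=1: P(X=1) = 1/16, P(Y|X=1) = (1, 0) → H(Y|X=1) = 0.00000
  X=2: P(X=2) = 11/16, P(Y|X=2) = (15/22, 7/22) → H(Y|X=2) = 0.90239
  X=3: P(X=3) = 1/8, P(Y|X=3) = (1/4, 3/4) → H(Y|X=3) = 0.81128
H(Y|X) = (1/8)·0.81128 + (1/16)·0.00000 + (11/16)·0.90239 + (1/8)·0.81128 = 0.8232 bits

H(X,Y) = -Σ_{x,y} P(x,y) log₂ P(x,y). Per-cell terms -P(x,y)·log₂P(x,y):
  X=0: 0.15625, 0.32016
  X=1: 0.25000, 0.00000
  X=2: 0.51240, 0.47964
  X=3: 0.15625, 0.32016
  (cells with P = 0 contribute 0)
Sum of the 8 terms: H(X,Y) = 2.1949 bits

Chain rule check:
  H(X) + H(Y|X) = 1.3716 + 0.8232 = 2.1948 bits
  H(X,Y) = 2.1949 bits
✓ Chain rule verified (Δ = 0.0001 is 4-dp rounding noise: each of the three values was rounded independently).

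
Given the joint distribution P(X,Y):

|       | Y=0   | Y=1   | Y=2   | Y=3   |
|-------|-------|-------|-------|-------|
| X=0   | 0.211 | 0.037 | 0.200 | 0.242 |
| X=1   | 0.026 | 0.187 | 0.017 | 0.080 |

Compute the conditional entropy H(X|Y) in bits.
0.6095 bits

H(X|Y) = H(X,Y) - H(Y)

H(X,Y) = -Σ_{x,y} P(x,y) log₂ P(x,y). Per-cell terms -P(x,y)·log₂P(x,y):
  X=0: 0.4736, 0.1760, 0.4644, 0.4954
  X=1: 0.1369, 0.4523, 0.0999, 0.2915
Sum of the 8 terms: H(X,Y) = 2.5900 bits

Marginal of Y (column sums):
  P(Y=0) = 0.211 + 0.026 = 0.237
  P(Y=1) = 0.037 + 0.187 = 0.224
  P(Y=2) = 0.200 + 0.017 = 0.217
  P(Y=3) = 0.242 + 0.080 = 0.322
H(Y) = -[0.237·log₂(0.237) + 0.224·log₂(0.224) + 0.217·log₂(0.217) + 0.322·log₂(0.322)]
  = 0.4923 + 0.4835 + 0.4783 + 0.5264 = 1.9805 bits

H(X|Y) = H(X,Y) - H(Y) = 2.5900 - 1.9805 = 0.6095 bits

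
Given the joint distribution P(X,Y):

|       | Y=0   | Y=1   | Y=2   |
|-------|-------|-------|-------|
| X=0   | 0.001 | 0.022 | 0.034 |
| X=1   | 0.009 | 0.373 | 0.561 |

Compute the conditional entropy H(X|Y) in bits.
0.3152 bits

H(X|Y) = H(X,Y) - H(Y)

H(X,Y) = -Σ_{x,y} P(x,y) log₂ P(x,y). Per-cell terms -P(x,y)·log₂P(x,y):
  X=0: 0.00997, 0.12114, 0.16586
  X=1: 0.06116, 0.53069, 0.46783
Sum of the 6 terms: H(X,Y) = 1.35665 bits

Marginal of Y (column sums):
  P(Y=0) = 0.001 + 0.009 = 0.010
  P(Y=1) = 0.022 + 0.373 = 0.395
  P(Y=2) = 0.034 + 0.561 = 0.595
H(Y) = -[0.010·log₂(0.010) + 0.395·log₂(0.395) + 0.595·log₂(0.595)]
  = 0.06644 + 0.52933 + 0.44568 = 1.04145 bits

H(X|Y) = H(X,Y) - H(Y) = 1.35665 - 1.04145 = 0.3152 bits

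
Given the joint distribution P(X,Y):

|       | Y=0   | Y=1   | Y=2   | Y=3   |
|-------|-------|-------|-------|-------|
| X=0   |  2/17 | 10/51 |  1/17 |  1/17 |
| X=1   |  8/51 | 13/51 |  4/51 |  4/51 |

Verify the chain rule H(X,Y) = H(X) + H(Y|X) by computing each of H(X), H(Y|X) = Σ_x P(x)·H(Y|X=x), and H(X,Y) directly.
H(X) = 0.9864 bits, H(Y|X) = 1.8166 bits, H(X,Y) = 2.8029 bits

Marginal of X (row sums):
  P(X=0) = 2/17 + 10/51 + 1/17 + 1/17 = 22/51
  P(X=1) = 8/51 + 13/51 + 4/51 + 4/51 = 29/51
H(X) = -[(22/51)·log₂(22/51) + (29/51)·log₂(29/51)]
  = 0.52325 + 0.46312 = 0.9864 bits

H(Y|X) = Σ_x P(x)·H(Y|X=x):
  X=0: P(X=0) = 22/51, P(Y|X=0) = (3/11, 5/11, 3/22, 3/22) → H(Y|X=0) = 1.81221
  X=1: P(X=1) = 29/51, P(Y|X=1) = (8/29, 13/29, 4/29, 4/29) → H(Y|X=1) = 1.81985
H(Y|X) = (22/51)·1.81221 + (29/51)·1.81985 = 1.8166 bits

H(X,Y) = -Σ_{x,y} P(x,y) log₂ P(x,y). Per-cell terms -P(x,y)·log₂P(x,y):
  X=0: 0.36323, 0.46088, 0.24044, 0.24044
  X=1: 0.41920, 0.50266, 0.28803, 0.28803
Sum of the 8 terms: H(X,Y) = 2.8029 bits

Chain rule check:
  H(X) + H(Y|X) = 0.9864 + 1.8166 = 2.8030 bits
  H(X,Y) = 2.8029 bits
✓ Chain rule verified (Δ = 0.0001 is 4-dp rounding noise: each of the three values was rounded independently).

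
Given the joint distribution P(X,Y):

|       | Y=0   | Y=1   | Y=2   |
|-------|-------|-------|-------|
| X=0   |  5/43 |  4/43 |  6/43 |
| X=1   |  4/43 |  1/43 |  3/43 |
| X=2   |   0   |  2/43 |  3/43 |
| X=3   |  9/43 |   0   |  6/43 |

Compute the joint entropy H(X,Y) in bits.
3.1317 bits

H(X,Y) = -Σ_{x,y} P(x,y) log₂ P(x,y). Per-cell terms -P(x,y)·log₂P(x,y):
  X=0: 0.360969, 0.318722, 0.396461
  X=1: 0.318722, 0.126192, 0.267998
  X=2: 0.000000, 0.205873, 0.267998
  X=3: 0.472257, 0.000000, 0.396461
  (cells with P = 0 contribute 0)
Sum of the 12 terms: H(X,Y) = 3.1317 bits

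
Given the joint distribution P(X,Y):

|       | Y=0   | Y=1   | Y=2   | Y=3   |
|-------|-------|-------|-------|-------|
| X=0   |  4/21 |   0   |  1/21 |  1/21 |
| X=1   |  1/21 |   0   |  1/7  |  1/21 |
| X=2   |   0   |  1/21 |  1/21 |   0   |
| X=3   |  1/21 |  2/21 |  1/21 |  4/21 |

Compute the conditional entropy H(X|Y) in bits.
1.3585 bits

H(X|Y) = H(X,Y) - H(Y)

H(X,Y) = -Σ_{x,y} P(x,y) log₂ P(x,y). Per-cell terms -P(x,y)·log₂P(x,y):
  X=0: 0.455680, 0.000000, 0.209158, 0.209158
  X=1: 0.209158, 0.000000, 0.401051, 0.209158
  X=2: 0.000000, 0.209158, 0.209158, 0.000000
  X=3: 0.209158, 0.323078, 0.209158, 0.455680
  (cells with P = 0 contribute 0)
Sum of the 16 terms: H(X,Y) = 3.30875 bits

Marginal of Y (column sums):
  P(Y=0) = 4/21 + 1/21 + 0 + 1/21 = 2/7
  P(Y=1) = 0 + 0 + 1/21 + 2/21 = 1/7
  P(Y=2) = 1/21 + 1/7 + 1/21 + 1/21 = 2/7
  P(Y=3) = 1/21 + 1/21 + 0 + 4/21 = 2/7
H(Y) = -[(2/7)·log₂(2/7) + (1/7)·log₂(1/7) + (2/7)·log₂(2/7) + (2/7)·log₂(2/7)]
  = 0.516387 + 0.401051 + 0.516387 + 0.516387 = 1.95021 bits

H(X|Y) = H(X,Y) - H(Y) = 3.30875 - 1.95021 = 1.3585 bits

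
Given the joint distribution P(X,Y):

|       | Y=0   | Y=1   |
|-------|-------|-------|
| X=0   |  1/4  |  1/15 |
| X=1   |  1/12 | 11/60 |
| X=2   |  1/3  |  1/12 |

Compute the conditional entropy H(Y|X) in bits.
0.7749 bits

H(Y|X) = H(X,Y) - H(X)

H(X,Y) = -Σ_{x,y} P(x,y) log₂ P(x,y). Per-cell terms -P(x,y)·log₂P(x,y):
  X=0: 0.50000, 0.26046
  X=1: 0.29875, 0.44870
  X=2: 0.52832, 0.29875
Sum of the 6 terms: H(X,Y) = 2.3350 bits

Marginal of X (row sums):
  P(X=0) = 1/4 + 1/15 = 19/60
  P(X=1) = 1/12 + 11/60 = 4/15
  P(X=2) = 1/3 + 1/12 = 5/12
H(X) = -[(19/60)·log₂(19/60) + (4/15)·log₂(4/15) + (5/12)·log₂(5/12)]
  = 0.52534 + 0.50850 + 0.52626 = 1.5601 bits

H(Y|X) = H(X,Y) - H(X) = 2.3350 - 1.5601 = 0.7749 bits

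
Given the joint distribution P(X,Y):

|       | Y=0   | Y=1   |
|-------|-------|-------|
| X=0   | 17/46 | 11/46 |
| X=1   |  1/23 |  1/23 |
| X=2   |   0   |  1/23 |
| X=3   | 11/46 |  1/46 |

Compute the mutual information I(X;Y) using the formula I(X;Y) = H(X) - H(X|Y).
0.1488 bits

I(X;Y) = H(X) - H(X|Y)

Marginal of X (row sums):
  P(X=0) = 17/46 + 11/46 = 14/23
  P(X=1) = 1/23 + 1/23 = 2/23
  P(X=2) = 0 + 1/23 = 1/23
  P(X=3) = 11/46 + 1/46 = 6/23
H(X) = -[(14/23)·log₂(14/23) + (2/23)·log₂(2/23) + (1/23)·log₂(1/23) + (6/23)·log₂(6/23)]
  = 0.43595 + 0.30640 + 0.19668 + 0.50572 = 1.44475 bits

Marginal of Y (column sums):
  P(Y=0) = 17/46 + 1/23 + 0 + 11/46 = 15/23
  P(Y=1) = 11/46 + 1/23 + 1/23 + 1/46 = 8/23
H(X|Y) = Σ_y P(y)·H(X|Y=y):
  Y=0: P(Y=0) = 15/23, P(X|Y=0) = (17/30, 1/15, 0, 11/30) → H(X|Y=0) = 1.25554
  Y=1: P(Y=1) = 8/23, P(X|Y=1) = (11/16, 1/8, 1/8, 1/16) → H(X|Y=1) = 1.37164
H(X|Y) = (15/23)·1.25554 + (8/23)·1.37164 = 1.29592 bits

I(X;Y) = H(X) - H(X|Y) = 1.44475 - 1.29592 = 0.1488 bits

Cross-check via I(X;Y) = H(X) + H(Y) - H(X,Y): computing H(Y) from the column sums and H(X,Y) from the 8 cells in the same way gives H(Y) = 0.93211 bits and H(X,Y) = 2.22803 bits, so
I(X;Y) = 1.44475 + 0.93211 - 2.22803 = 0.1488 bits ✓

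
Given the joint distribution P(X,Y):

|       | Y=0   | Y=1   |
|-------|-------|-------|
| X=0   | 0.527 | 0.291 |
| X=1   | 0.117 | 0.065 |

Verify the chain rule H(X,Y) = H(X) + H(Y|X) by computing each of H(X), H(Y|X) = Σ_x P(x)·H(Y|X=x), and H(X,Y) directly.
H(X) = 0.6844 bits, H(Y|X) = 0.9393 bits, H(X,Y) = 1.6237 bits

Marginal of X (row sums):
  P(X=0) = 0.527 + 0.291 = 0.818
  P(X=1) = 0.117 + 0.065 = 0.182
H(X) = -[0.818·log₂(0.818) + 0.182·log₂(0.182)]
  = 0.23708 + 0.44735 = 0.6844 bits

H(Y|X) = Σ_x P(x)·H(Y|X=x):
  X=0: P(X=0) = 0.818, P(Y|X=0) = (527/818, 291/818) → H(Y|X=0) = 0.93910
  X=1: P(X=1) = 0.182, P(Y|X=1) = (9/14, 5/14) → H(Y|X=1) = 0.94029
H(Y|X) = 0.818·0.93910 + 0.182·0.94029 = 0.9393 bits

H(X,Y) = -Σ_{x,y} P(x,y) log₂ P(x,y). Per-cell terms -P(x,y)·log₂P(x,y):
  X=0: 0.48701, 0.51824
  X=1: 0.36216, 0.25632
Sum of the 4 terms: H(X,Y) = 1.6237 bits

Chain rule check:
  H(X) + H(Y|X) = 0.6844 + 0.9393 = 1.6237 bits
  H(X,Y) = 1.6237 bits
✓ Chain rule verified.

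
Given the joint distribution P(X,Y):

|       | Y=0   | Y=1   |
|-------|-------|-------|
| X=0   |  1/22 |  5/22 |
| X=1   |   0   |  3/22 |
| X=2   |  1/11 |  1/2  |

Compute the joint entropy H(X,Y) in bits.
1.8950 bits

H(X,Y) = -Σ_{x,y} P(x,y) log₂ P(x,y). Per-cell terms -P(x,y)·log₂P(x,y):
  X=0: 0.2027, 0.4858
  X=1: 0.0000, 0.3920
  X=2: 0.3145, 0.5000
  (cells with P = 0 contribute 0)
Sum of the 6 terms: H(X,Y) = 1.8950 bits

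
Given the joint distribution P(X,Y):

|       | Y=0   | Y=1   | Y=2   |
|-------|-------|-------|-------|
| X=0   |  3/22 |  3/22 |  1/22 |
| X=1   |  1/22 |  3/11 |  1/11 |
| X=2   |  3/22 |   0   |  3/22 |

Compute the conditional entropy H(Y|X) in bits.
1.2346 bits

H(Y|X) = H(X,Y) - H(X)

H(X,Y) = -Σ_{x,y} P(x,y) log₂ P(x,y). Per-cell terms -P(x,y)·log₂P(x,y):
  X=0: 0.39197, 0.39197, 0.20270
  X=1: 0.20270, 0.51122, 0.31449
  X=2: 0.39197, 0.00000, 0.39197
  (cells with P = 0 contribute 0)
Sum of the 9 terms: H(X,Y) = 2.7990 bits

Marginal of X (row sums):
  P(X=0) = 3/22 + 3/22 + 1/22 = 7/22
  P(X=1) = 1/22 + 3/11 + 1/11 = 9/22
  P(X=2) = 3/22 + 0 + 3/22 = 3/11
H(X) = -[(7/22)·log₂(7/22) + (9/22)·log₂(9/22) + (3/11)·log₂(3/11)]
  = 0.52566 + 0.52753 + 0.51122 = 1.5644 bits

H(Y|X) = H(X,Y) - H(X) = 2.7990 - 1.5644 = 1.2346 bits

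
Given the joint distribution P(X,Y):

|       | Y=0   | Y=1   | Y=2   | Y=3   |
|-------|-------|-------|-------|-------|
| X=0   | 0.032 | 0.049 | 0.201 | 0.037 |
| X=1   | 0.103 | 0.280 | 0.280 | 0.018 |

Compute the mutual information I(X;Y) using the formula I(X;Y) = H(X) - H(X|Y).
0.0751 bits

I(X;Y) = H(X) - H(X|Y)

Marginal of X (row sums):
  P(X=0) = 0.032 + 0.049 + 0.201 + 0.037 = 0.319
  P(X=1) = 0.103 + 0.280 + 0.280 + 0.018 = 0.681
H(X) = -[0.319·log₂(0.319) + 0.681·log₂(0.681)]
  = 0.5258 + 0.3775 = 0.9033 bits

Marginal of Y (column sums):
  P(Y=0) = 0.032 + 0.103 = 0.135
  P(Y=1) = 0.049 + 0.280 = 0.329
  P(Y=2) = 0.201 + 0.280 = 0.481
  P(Y=3) = 0.037 + 0.018 = 0.055
H(X|Y) = Σ_y P(y)·H(X|Y=y):
  Y=0: P(Y=0) = 0.135, P(X|Y=0) = (32/135, 103/135) → H(X|Y=0) = 0.7901
  Y=1: P(Y=1) = 0.329, P(X|Y=1) = (7/47, 40/47) → H(X|Y=1) = 0.6072
  Y=2: P(Y=2) = 0.481, P(X|Y=2) = (201/481, 280/481) → H(X|Y=2) = 0.9805
  Y=3: P(Y=3) = 0.055, P(X|Y=3) = (37/55, 18/55) → H(X|Y=3) = 0.9121
H(X|Y) = 0.135·0.7901 + 0.329·0.6072 + 0.481·0.9805 + 0.055·0.9121 = 0.8282 bits

I(X;Y) = H(X) - H(X|Y) = 0.9033 - 0.8282 = 0.0751 bits

Cross-check via I(X;Y) = H(X) + H(Y) - H(X,Y): computing H(Y) from the column sums and H(X,Y) from the 8 cells in the same way gives H(Y) = 1.6557 bits and H(X,Y) = 2.4839 bits, so
I(X;Y) = 0.9033 + 1.6557 - 2.4839 = 0.0751 bits ✓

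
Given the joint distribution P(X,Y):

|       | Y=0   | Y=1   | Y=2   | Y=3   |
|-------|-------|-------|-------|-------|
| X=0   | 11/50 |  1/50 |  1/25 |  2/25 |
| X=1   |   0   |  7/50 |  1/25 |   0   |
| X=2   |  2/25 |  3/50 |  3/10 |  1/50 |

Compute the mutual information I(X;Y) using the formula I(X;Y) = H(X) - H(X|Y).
0.5330 bits

I(X;Y) = H(X) - H(X|Y)

Marginal of X (row sums):
  P(X=0) = 11/50 + 1/50 + 1/25 + 2/25 = 9/25
  P(X=1) = 0 + 7/50 + 1/25 + 0 = 9/50
  P(X=2) = 2/25 + 3/50 + 3/10 + 1/50 = 23/50
H(X) = -[(9/25)·log₂(9/25) + (9/50)·log₂(9/50) + (23/50)·log₂(23/50)]
  = 0.53062 + 0.44531 + 0.51534 = 1.4913 bits

Marginal of Y (column sums):
  P(Y=0) = 11/50 + 0 + 2/25 = 3/10
  P(Y=1) = 1/50 + 7/50 + 3/50 = 11/50
  P(Y=2) = 1/25 + 1/25 + 3/10 = 19/50
  P(Y=3) = 2/25 + 0 + 1/50 = 1/10
H(X|Y) = Σ_y P(y)·H(X|Y=y):
  Y=0: P(Y=0) = 3/10, P(X|Y=0) = (11/15, 0, 4/15) → H(X|Y=0) = 0.83664
  Y=1: P(Y=1) = 11/50, P(X|Y=1) = (1/11, 7/11, 3/11) → H(X|Y=1) = 1.24067
  Y=2: P(Y=2) = 19/50, P(X|Y=2) = (2/19, 2/19, 15/19) → H(X|Y=2) = 0.95301
  Y=3: P(Y=3) = 1/10, P(X|Y=3) = (4/5, 0, 1/5) → H(X|Y=3) = 0.72193
H(X|Y) = (3/10)·0.83664 + (11/50)·1.24067 + (19/50)·0.95301 + (1/10)·0.72193 = 0.9583 bits

I(X;Y) = H(X) - H(X|Y) = 1.4913 - 0.9583 = 0.5330 bits

Cross-check via I(X;Y) = H(X) + H(Y) - H(X,Y): computing H(Y) from the column sums and H(X,Y) from the 12 cells in the same way gives H(Y) = 1.8643 bits and H(X,Y) = 2.8226 bits, so
I(X;Y) = 1.4913 + 1.8643 - 2.8226 = 0.5330 bits ✓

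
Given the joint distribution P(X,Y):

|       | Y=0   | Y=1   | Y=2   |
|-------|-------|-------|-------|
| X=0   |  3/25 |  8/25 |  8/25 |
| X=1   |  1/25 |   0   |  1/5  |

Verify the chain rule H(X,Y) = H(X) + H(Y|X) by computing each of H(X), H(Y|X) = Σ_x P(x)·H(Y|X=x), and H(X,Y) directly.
H(X) = 0.7950 bits, H(Y|X) = 1.2742 bits, H(X,Y) = 2.0693 bits

Marginal of X (row sums):
  P(X=0) = 3/25 + 8/25 + 8/25 = 19/25
  P(X=1) = 1/25 + 0 + 1/5 = 6/25
H(X) = -[(19/25)·log₂(19/25) + (6/25)·log₂(6/25)]
  = 0.30091 + 0.49413 = 0.7950 bits

H(Y|X) = Σ_x P(x)·H(Y|X=x):
  X=0: P(X=0) = 19/25, P(Y|X=0) = (3/19, 8/19, 8/19) → H(Y|X=0) = 1.47135
  X=1: P(X=1) = 6/25, P(Y|X=1) = (1/6, 0, 5/6) → H(Y|X=1) = 0.65002
H(Y|X) = (19/25)·1.47135 + (6/25)·0.65002 = 1.2742 bits

H(X,Y) = -Σ_{x,y} P(x,y) log₂ P(x,y). Per-cell terms -P(x,y)·log₂P(x,y):
  X=0: 0.36707, 0.52603, 0.52603
  X=1: 0.18575, 0.00000, 0.46439
  (cells with P = 0 contribute 0)
Sum of the 6 terms: H(X,Y) = 2.0693 bits

Chain rule check:
  H(X) + H(Y|X) = 0.7950 + 1.2742 = 2.0692 bits
  H(X,Y) = 2.0693 bits
✓ Chain rule verified (Δ = 0.0001 is 4-dp rounding noise: each of the three values was rounded independently).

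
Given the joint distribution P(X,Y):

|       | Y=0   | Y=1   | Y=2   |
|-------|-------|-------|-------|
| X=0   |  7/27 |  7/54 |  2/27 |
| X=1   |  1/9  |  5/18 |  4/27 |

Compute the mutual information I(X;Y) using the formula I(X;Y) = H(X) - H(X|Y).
0.0979 bits

I(X;Y) = H(X) - H(X|Y)

Marginal of X (row sums):
  P(X=0) = 7/27 + 7/54 + 2/27 = 25/54
  P(X=1) = 1/9 + 5/18 + 4/27 = 29/54
H(X) = -[(25/54)·log₂(25/54) + (29/54)·log₂(29/54)]
  = 0.51437 + 0.48167 = 0.9960 bits

Marginal of Y (column sums):
  P(Y=0) = 7/27 + 1/9 = 10/27
  P(Y=1) = 7/54 + 5/18 = 11/27
  P(Y=2) = 2/27 + 4/27 = 2/9
H(X|Y) = Σ_y P(y)·H(X|Y=y):
  Y=0: P(Y=0) = 10/27, P(X|Y=0) = (7/10, 3/10) → H(X|Y=0) = 0.88129
  Y=1: P(Y=1) = 11/27, P(X|Y=1) = (7/22, 15/22) → H(X|Y=1) = 0.90239
  Y=2: P(Y=2) = 2/9, P(X|Y=2) = (1/3, 2/3) → H(X|Y=2) = 0.91830
H(X|Y) = (10/27)·0.88129 + (11/27)·0.90239 + (2/9)·0.91830 = 0.8981 bits

I(X;Y) = H(X) - H(X|Y) = 0.9960 - 0.8981 = 0.0979 bits

Cross-check via I(X;Y) = H(X) + H(Y) - H(X,Y): computing H(Y) from the column sums and H(X,Y) from the 6 cells in the same way gives H(Y) = 1.5407 bits and H(X,Y) = 2.4388 bits, so
I(X;Y) = 0.9960 + 1.5407 - 2.4388 = 0.0979 bits ✓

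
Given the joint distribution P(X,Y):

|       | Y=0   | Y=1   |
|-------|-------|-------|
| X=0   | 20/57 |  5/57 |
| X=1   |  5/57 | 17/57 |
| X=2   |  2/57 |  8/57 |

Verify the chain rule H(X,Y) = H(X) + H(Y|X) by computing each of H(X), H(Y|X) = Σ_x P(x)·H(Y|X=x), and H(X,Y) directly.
H(X) = 1.4921 bits, H(Y|X) = 0.7417 bits, H(X,Y) = 2.2339 bits

Marginal of X (row sums):
  P(X=0) = 20/57 + 5/57 = 25/57
  P(X=1) = 5/57 + 17/57 = 22/57
  P(X=2) = 2/57 + 8/57 = 10/57
H(X) = -[(25/57)·log₂(25/57) + (22/57)·log₂(22/57) + (10/57)·log₂(10/57)]
  = 0.52151 + 0.53011 + 0.44052 = 1.4921 bits

H(Y|X) = Σ_x P(x)·H(Y|X=x):
  X=0: P(X=0) = 25/57, P(Y|X=0) = (4/5, 1/5) → H(Y|X=0) = 0.72193
  X=1: P(X=1) = 22/57, P(Y|X=1) = (5/22, 17/22) → H(Y|X=1) = 0.77323
  X=2: P(X=2) = 10/57, P(Y|X=2) = (1/5, 4/5) → H(Y|X=2) = 0.72193
H(Y|X) = (25/57)·0.72193 + (22/57)·0.77323 + (10/57)·0.72193 = 0.7417 bits

H(X,Y) = -Σ_{x,y} P(x,y) log₂ P(x,y). Per-cell terms -P(x,y)·log₂P(x,y):
  X=0: 0.53016, 0.30798
  X=1: 0.30798, 0.52057
  X=2: 0.16958, 0.39760
Sum of the 6 terms: H(X,Y) = 2.2339 bits

Chain rule check:
  H(X) + H(Y|X) = 1.4921 + 0.7417 = 2.2338 bits
  H(X,Y) = 2.2339 bits
✓ Chain rule verified (Δ = 0.0001 is 4-dp rounding noise: each of the three values was rounded independently).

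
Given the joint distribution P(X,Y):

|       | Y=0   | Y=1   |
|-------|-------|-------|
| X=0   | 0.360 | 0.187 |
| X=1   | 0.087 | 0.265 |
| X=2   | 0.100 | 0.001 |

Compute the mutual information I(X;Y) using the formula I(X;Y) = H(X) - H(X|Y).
0.1947 bits

I(X;Y) = H(X) - H(X|Y)

Marginal of X (row sums):
  P(X=0) = 0.360 + 0.187 = 0.547
  P(X=1) = 0.087 + 0.265 = 0.352
  P(X=2) = 0.100 + 0.001 = 0.101
H(X) = -[0.547·log₂(0.547) + 0.352·log₂(0.352) + 0.101·log₂(0.101)]
  = 0.4761 + 0.5302 + 0.3341 = 1.3404 bits

Marginal of Y (column sums):
  P(Y=0) = 0.360 + 0.087 + 0.100 = 0.547
  P(Y=1) = 0.187 + 0.265 + 0.001 = 0.453
H(X|Y) = Σ_y P(y)·H(X|Y=y):
  Y=0: P(Y=0) = 0.547, P(X|Y=0) = (360/547, 87/547, 100/547) → H(X|Y=0) = 1.2673
  Y=1: P(Y=1) = 0.453, P(X|Y=1) = (187/453, 265/453, 1/453) → H(X|Y=1) = 0.9989
H(X|Y) = 0.547·1.2673 + 0.453·0.9989 = 1.1457 bits

I(X;Y) = H(X) - H(X|Y) = 1.3404 - 1.1457 = 0.1947 bits

Cross-check via I(X;Y) = H(X) + H(Y) - H(X,Y): computing H(Y) from the column sums and H(X,Y) from the 6 cells in the same way gives H(Y) = 0.9936 bits and H(X,Y) = 2.1393 bits, so
I(X;Y) = 1.3404 + 0.9936 - 2.1393 = 0.1947 bits ✓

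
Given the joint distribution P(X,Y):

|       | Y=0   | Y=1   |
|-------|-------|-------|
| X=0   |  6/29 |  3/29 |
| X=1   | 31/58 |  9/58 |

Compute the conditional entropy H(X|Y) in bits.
0.8844 bits

H(X|Y) = H(X,Y) - H(Y)

H(X,Y) = -Σ_{x,y} P(x,y) log₂ P(x,y). Per-cell terms -P(x,y)·log₂P(x,y):
  X=0: 0.47028, 0.33859
  X=1: 0.48306, 0.41711
Sum of the 4 terms: H(X,Y) = 1.70904 bits

Marginal of Y (column sums):
  P(Y=0) = 6/29 + 31/58 = 43/58
  P(Y=1) = 3/29 + 9/58 = 15/58
H(Y) = -[(43/58)·log₂(43/58) + (15/58)·log₂(15/58)]
  = 0.32007 + 0.50459 = 0.82466 bits

H(X|Y) = H(X,Y) - H(Y) = 1.70904 - 0.82466 = 0.8844 bits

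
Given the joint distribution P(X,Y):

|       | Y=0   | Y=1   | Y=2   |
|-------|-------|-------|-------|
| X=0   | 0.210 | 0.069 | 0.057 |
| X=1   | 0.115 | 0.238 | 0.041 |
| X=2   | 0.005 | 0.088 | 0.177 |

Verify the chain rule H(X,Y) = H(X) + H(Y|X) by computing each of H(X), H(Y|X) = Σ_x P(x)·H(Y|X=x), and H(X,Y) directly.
H(X) = 1.5681 bits, H(Y|X) = 1.2360 bits, H(X,Y) = 2.8042 bits

Marginal of X (row sums):
  P(X=0) = 0.210 + 0.069 + 0.057 = 0.336
  P(X=1) = 0.115 + 0.238 + 0.041 = 0.394
  P(X=2) = 0.005 + 0.088 + 0.177 = 0.270
H(X) = -[0.336·log₂(0.336) + 0.394·log₂(0.394) + 0.270·log₂(0.270)]
  = 0.5287 + 0.5294 + 0.5100 = 1.5681 bits

H(Y|X) = Σ_x P(x)·H(Y|X=x):
  X=0: P(X=0) = 0.336, P(Y|X=0) = (5/8, 23/112, 19/112) → H(Y|X=0) = 1.3270
  X=1: P(X=1) = 0.394, P(Y|X=1) = (115/394, 119/197, 41/394) → H(Y|X=1) = 1.2975
  X=2: P(X=2) = 0.270, P(Y|X=2) = (1/54, 44/135, 59/90) → H(Y|X=2) = 1.0331
H(Y|X) = 0.336·1.3270 + 0.394·1.2975 + 0.270·1.0331 = 1.2360 bits

H(X,Y) = -Σ_{x,y} P(x,y) log₂ P(x,y). Per-cell terms -P(x,y)·log₂P(x,y):
  X=0: 0.4728, 0.2662, 0.2356
  X=1: 0.3588, 0.4929, 0.1889
  X=2: 0.0382, 0.3086, 0.4422
Sum of the 9 terms: H(X,Y) = 2.8042 bits

Chain rule check:
  H(X) + H(Y|X) = 1.5681 + 1.2360 = 2.8041 bits
  H(X,Y) = 2.8042 bits
✓ Chain rule verified (Δ = 0.0001 is 4-dp rounding noise: each of the three values was rounded independently).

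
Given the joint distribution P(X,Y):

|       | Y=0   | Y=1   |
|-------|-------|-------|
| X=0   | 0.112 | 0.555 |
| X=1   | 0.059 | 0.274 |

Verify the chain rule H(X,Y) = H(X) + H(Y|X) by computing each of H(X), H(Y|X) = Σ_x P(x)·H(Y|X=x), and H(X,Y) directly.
H(X) = 0.9180 bits, H(Y|X) = 0.6599 bits, H(X,Y) = 1.5779 bits

Marginal of X (row sums):
  P(X=0) = 0.112 + 0.555 = 0.667
  P(X=1) = 0.059 + 0.274 = 0.333
H(X) = -[0.667·log₂(0.667) + 0.333·log₂(0.333)]
  = 0.389689 + 0.528273 = 0.9180 bits

H(Y|X) = Σ_x P(x)·H(Y|X=x):
  X=0: P(X=0) = 0.667, P(Y|X=0) = (112/667, 555/667) → H(Y|X=0) = 0.652915
  X=1: P(X=1) = 0.333, P(Y|X=1) = (59/333, 274/333) → H(Y|X=1) = 0.673863
H(Y|X) = 0.667·0.652915 + 0.333·0.673863 = 0.6599 bits

H(X,Y) = -Σ_{x,y} P(x,y) log₂ P(x,y). Per-cell terms -P(x,y)·log₂P(x,y):
  X=0: 0.353744, 0.471439
  X=1: 0.240905, 0.511764
Sum of the 4 terms: H(X,Y) = 1.5779 bits

Chain rule check:
  H(X) + H(Y|X) = 0.9180 + 0.6599 = 1.5779 bits
  H(X,Y) = 1.5779 bits
✓ Chain rule verified.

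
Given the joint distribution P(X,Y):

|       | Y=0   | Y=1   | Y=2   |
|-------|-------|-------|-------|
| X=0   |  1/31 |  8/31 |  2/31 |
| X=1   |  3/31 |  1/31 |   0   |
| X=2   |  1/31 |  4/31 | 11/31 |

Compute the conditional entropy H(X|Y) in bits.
1.0004 bits

H(X|Y) = H(X,Y) - H(Y)

H(X,Y) = -Σ_{x,y} P(x,y) log₂ P(x,y). Per-cell terms -P(x,y)·log₂P(x,y):
  X=0: 0.15981, 0.50431, 0.25511
  X=1: 0.32605, 0.15981, 0.00000
  X=2: 0.15981, 0.38119, 0.53040
  (cells with P = 0 contribute 0)
Sum of the 9 terms: H(X,Y) = 2.4765 bits

Marginal of Y (column sums):
  P(Y=0) = 1/31 + 3/31 + 1/31 = 5/31
  P(Y=1) = 8/31 + 1/31 + 4/31 = 13/31
  P(Y=2) = 2/31 + 0 + 11/31 = 13/31
H(Y) = -[(5/31)·log₂(5/31) + (13/31)·log₂(13/31) + (13/31)·log₂(13/31)]
  = 0.42456 + 0.52577 + 0.52577 = 1.4761 bits

H(X|Y) = H(X,Y) - H(Y) = 2.4765 - 1.4761 = 1.0004 bits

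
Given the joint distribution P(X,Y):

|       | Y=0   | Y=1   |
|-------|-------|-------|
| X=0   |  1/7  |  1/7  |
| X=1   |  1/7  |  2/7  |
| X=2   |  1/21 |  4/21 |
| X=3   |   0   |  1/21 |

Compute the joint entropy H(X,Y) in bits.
2.5935 bits

H(X,Y) = -Σ_{x,y} P(x,y) log₂ P(x,y). Per-cell terms -P(x,y)·log₂P(x,y):
  X=0: 0.40105, 0.40105
  X=1: 0.40105, 0.51639
  X=2: 0.20916, 0.45568
  X=3: 0.00000, 0.20916
  (cells with P = 0 contribute 0)
Sum of the 8 terms: H(X,Y) = 2.5935 bits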